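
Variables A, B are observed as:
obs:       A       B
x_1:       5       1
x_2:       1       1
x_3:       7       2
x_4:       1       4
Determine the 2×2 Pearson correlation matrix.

Step 1 — column means:
  mean(A) = (5 + 1 + 7 + 1) / 4 = 14/4 = 3.5
  mean(B) = (1 + 1 + 2 + 4) / 4 = 8/4 = 2

Step 2 — sample variances and covariances s[i,j] = (1/(n-1)) · Σ_k (x_{k,i} - mean_i) · (x_{k,j} - mean_j), with n-1 = 3:
  s[A,A] = ((1.5)·(1.5) + (-2.5)·(-2.5) + (3.5)·(3.5) + (-2.5)·(-2.5)) / 3 = 27/3 = 9
  s[A,B] = ((1.5)·(-1) + (-2.5)·(-1) + (3.5)·(0) + (-2.5)·(2)) / 3 = -4/3 = -1.3333
  s[B,B] = ((-1)·(-1) + (-1)·(-1) + (0)·(0) + (2)·(2)) / 3 = 6/3 = 2
  Sample standard deviations s_i = √(s[i,i]):
  s(A) = √(9) = 3
  s(B) = √(2) = 1.4142

Step 3 — r_{ij} = s_{ij} / (s_i · s_j):
  r[A,A] = 1 (diagonal).
  r[A,B] = -1.3333 / (3 · 1.4142) = -1.3333 / 4.2426 = -0.3143
  r[B,B] = 1 (diagonal).

R is symmetric with unit diagonal. Assembling:

R = [[1, -0.3143],
 [-0.3143, 1]]


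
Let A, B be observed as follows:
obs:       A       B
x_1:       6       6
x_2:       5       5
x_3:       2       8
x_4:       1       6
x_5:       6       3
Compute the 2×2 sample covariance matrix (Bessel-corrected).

Step 1 — column means:
  mean(A) = (6 + 5 + 2 + 1 + 6) / 5 = 20/5 = 4
  mean(B) = (6 + 5 + 8 + 6 + 3) / 5 = 28/5 = 5.6

Step 2 — sample covariance S[i,j] = (1/(n-1)) · Σ_k (x_{k,i} - mean_i) · (x_{k,j} - mean_j), with n-1 = 4.
  S[A,A] = ((2)·(2) + (1)·(1) + (-2)·(-2) + (-3)·(-3) + (2)·(2)) / 4 = 22/4 = 5.5
  S[A,B] = ((2)·(0.4) + (1)·(-0.6) + (-2)·(2.4) + (-3)·(0.4) + (2)·(-2.6)) / 4 = -11/4 = -2.75
  S[B,B] = ((0.4)·(0.4) + (-0.6)·(-0.6) + (2.4)·(2.4) + (0.4)·(0.4) + (-2.6)·(-2.6)) / 4 = 13.2/4 = 3.3

S is symmetric (S[j,i] = S[i,j]). Assembling:

S = [[5.5, -2.75],
 [-2.75, 3.3]]


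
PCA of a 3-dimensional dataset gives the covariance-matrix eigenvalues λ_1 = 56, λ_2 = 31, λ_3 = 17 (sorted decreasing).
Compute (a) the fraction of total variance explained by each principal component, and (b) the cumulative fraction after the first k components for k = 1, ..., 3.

Step 1 — total variance = trace(Sigma) = Σ λ_i = 56 + 31 + 17 = 104.

Step 2 — fraction explained by component i = λ_i / Σ λ:
  PC1: 56/104 = 0.5385
  PC2: 31/104 = 0.2981
  PC3: 17/104 = 0.1635

Step 3 — cumulative fraction after k components = (λ_1 + ... + λ_k) / Σ λ:
  k = 1: 56/104 = 0.5385
  k = 2: (56 + 31)/104 = 87/104 = 0.8365
  k = 3: (56 + 31 + 17)/104 = 104/104 = 1

Summary (fraction, with percent):

explained: PC1 0.5385 (53.85%), PC2 0.2981 (29.81%), PC3 0.1635 (16.35%);  cumulative: 0.5385, 0.8365, 1


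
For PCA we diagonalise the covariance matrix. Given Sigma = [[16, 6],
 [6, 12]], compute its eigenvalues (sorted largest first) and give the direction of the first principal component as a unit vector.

Step 1 — characteristic polynomial of 2×2 Sigma:
  det(Sigma - λI) = λ² - trace · λ + det = 0.
  trace = 16 + 12 = 28, det = 16·12 - (6)² = 156.
Step 2 — discriminant:
  Δ = trace² - 4·det = 784 - 624 = 160.
Step 3 — eigenvalues:
  λ = (trace ± √Δ)/2 = (28 ± 12.6491)/2,
  λ_1 = 20.3246,  λ_2 = 7.6754.

Step 4 — unit eigenvector for λ_1: solve (Sigma - λ_1 I)v = 0. First row:
  (16 - 20.3246)·v_x + (6)·v_y = 0, i.e. (-4.3246)·v_x + (6)·v_y = 0,
  so v ∝ (b, λ_1 - a) = (6, 4.3246) = u.
  ||u|| = √((6)² + (4.3246)²) = √(54.7018) ≈ 7.3961,
  v_1 = u/||u|| ≈ (0.8112, 0.5847) (||v_1|| = 1).

λ_1 = 20.3246,  λ_2 = 7.6754;  v_1 ≈ (0.8112, 0.5847)


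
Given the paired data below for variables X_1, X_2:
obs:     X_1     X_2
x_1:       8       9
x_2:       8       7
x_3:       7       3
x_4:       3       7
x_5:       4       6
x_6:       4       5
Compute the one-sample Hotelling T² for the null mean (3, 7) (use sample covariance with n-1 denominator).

Step 1 — sample mean vector:
  mean(X_1) = (8 + 8 + 7 + 3 + 4 + 4) / 6 = 34/6 = 5.6667
  mean(X_2) = (9 + 7 + 3 + 7 + 6 + 5) / 6 = 37/6 = 6.1667
  x̄ = (5.6667, 6.1667),  deviation x̄ - mu_0 = (5.6667, 6.1667) - (3, 7) = (2.6667, -0.8333).

Step 2 — sample covariance matrix, S[i,j] = (1/(n-1)) · Σ_k (x_{k,i} - mean_i) · (x_{k,j} - mean_j), divisor n-1 = 5:
  S[X_1,X_1] = ((2.3333)·(2.3333) + (2.3333)·(2.3333) + (1.3333)·(1.3333) + (-2.6667)·(-2.6667) + (-1.6667)·(-1.6667) + (-1.6667)·(-1.6667)) / 5 = 25.3333/5 = 5.0667
  S[X_1,X_2] = ((2.3333)·(2.8333) + (2.3333)·(0.8333) + (1.3333)·(-3.1667) + (-2.6667)·(0.8333) + (-1.6667)·(-0.1667) + (-1.6667)·(-1.1667)) / 5 = 4.3333/5 = 0.8667
  S[X_2,X_2] = ((2.8333)·(2.8333) + (0.8333)·(0.8333) + (-3.1667)·(-3.1667) + (0.8333)·(0.8333) + (-0.1667)·(-0.1667) + (-1.1667)·(-1.1667)) / 5 = 20.8333/5 = 4.1667
  S = [[5.0667, 0.8667],
 [0.8667, 4.1667]].

Step 3 — invert S. det(S) = 5.0667·4.1667 - (0.8667)² = 20.36.
  S^{-1} = (1/det) · [[d, -b], [-b, a]] = [[0.2046, -0.0426],
 [-0.0426, 0.2489]].

Step 4 — quadratic form (x̄ - mu_0)^T · S^{-1} · (x̄ - mu_0):
  S^{-1} · (x̄ - mu_0) = (0.5812, -0.3209),
  (x̄ - mu_0)^T · [...] = (2.6667)·(0.5812) + (-0.8333)·(-0.3209) = 1.8173.

Step 5 — scale by n: T² = 6 · 1.8173 = 10.9037.

T² ≈ 10.9037


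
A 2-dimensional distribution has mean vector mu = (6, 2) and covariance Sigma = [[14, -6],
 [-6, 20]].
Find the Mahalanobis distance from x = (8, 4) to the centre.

Step 1 — centre the observation: (x - mu) = (2, 2).

Step 2 — invert Sigma. det(Sigma) = 14·20 - (-6)² = 244.
  Sigma^{-1} = (1/det) · [[d, -b], [-b, a]] = [[0.082, 0.0246],
 [0.0246, 0.0574]].

Step 3 — form the quadratic (x - mu)^T · Sigma^{-1} · (x - mu):
  Sigma^{-1} · (x - mu) = (0.2131, 0.1639).
  (x - mu)^T · [Sigma^{-1} · (x - mu)] = (2)·(0.2131) + (2)·(0.1639) = 0.7541.

Step 4 — take square root: d = √(0.7541) ≈ 0.8684.

d(x, mu) = √(0.7541) ≈ 0.8684


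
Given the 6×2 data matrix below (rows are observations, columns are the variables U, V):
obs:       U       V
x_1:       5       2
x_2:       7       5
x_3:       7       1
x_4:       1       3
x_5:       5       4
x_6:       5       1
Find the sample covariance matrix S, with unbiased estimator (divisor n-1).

Step 1 — column means:
  mean(U) = (5 + 7 + 7 + 1 + 5 + 5) / 6 = 30/6 = 5
  mean(V) = (2 + 5 + 1 + 3 + 4 + 1) / 6 = 16/6 = 2.6667

Step 2 — sample covariance S[i,j] = (1/(n-1)) · Σ_k (x_{k,i} - mean_i) · (x_{k,j} - mean_j), with n-1 = 5.
  S[U,U] = ((0)·(0) + (2)·(2) + (2)·(2) + (-4)·(-4) + (0)·(0) + (0)·(0)) / 5 = 24/5 = 4.8
  S[U,V] = ((0)·(-0.6667) + (2)·(2.3333) + (2)·(-1.6667) + (-4)·(0.3333) + (0)·(1.3333) + (0)·(-1.6667)) / 5 = 0/5 = 0
  S[V,V] = ((-0.6667)·(-0.6667) + (2.3333)·(2.3333) + (-1.6667)·(-1.6667) + (0.3333)·(0.3333) + (1.3333)·(1.3333) + (-1.6667)·(-1.6667)) / 5 = 13.3333/5 = 2.6667

S is symmetric (S[j,i] = S[i,j]). Assembling:

S = [[4.8, 0],
 [0, 2.6667]]


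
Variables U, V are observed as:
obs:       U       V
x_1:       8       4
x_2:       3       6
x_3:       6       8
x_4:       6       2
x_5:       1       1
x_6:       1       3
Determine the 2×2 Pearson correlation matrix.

Step 1 — column means:
  mean(U) = (8 + 3 + 6 + 6 + 1 + 1) / 6 = 25/6 = 4.1667
  mean(V) = (4 + 6 + 8 + 2 + 1 + 3) / 6 = 24/6 = 4

Step 2 — sample variances and covariances s[i,j] = (1/(n-1)) · Σ_k (x_{k,i} - mean_i) · (x_{k,j} - mean_j), with n-1 = 5:
  s[U,U] = ((3.8333)·(3.8333) + (-1.1667)·(-1.1667) + (1.8333)·(1.8333) + (1.8333)·(1.8333) + (-3.1667)·(-3.1667) + (-3.1667)·(-3.1667)) / 5 = 42.8333/5 = 8.5667
  s[U,V] = ((3.8333)·(0) + (-1.1667)·(2) + (1.8333)·(4) + (1.8333)·(-2) + (-3.1667)·(-3) + (-3.1667)·(-1)) / 5 = 14/5 = 2.8
  s[V,V] = ((0)·(0) + (2)·(2) + (4)·(4) + (-2)·(-2) + (-3)·(-3) + (-1)·(-1)) / 5 = 34/5 = 6.8
  Sample standard deviations s_i = √(s[i,i]):
  s(U) = √(8.5667) = 2.9269
  s(V) = √(6.8) = 2.6077

Step 3 — r_{ij} = s_{ij} / (s_i · s_j):
  r[U,U] = 1 (diagonal).
  r[U,V] = 2.8 / (2.9269 · 2.6077) = 2.8 / 7.6324 = 0.3669
  r[V,V] = 1 (diagonal).

R is symmetric with unit diagonal. Assembling:

R = [[1, 0.3669],
 [0.3669, 1]]


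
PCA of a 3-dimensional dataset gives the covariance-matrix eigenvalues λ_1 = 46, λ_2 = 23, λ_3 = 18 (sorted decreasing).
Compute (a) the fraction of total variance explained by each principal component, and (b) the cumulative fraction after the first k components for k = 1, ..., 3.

Step 1 — total variance = trace(Sigma) = Σ λ_i = 46 + 23 + 18 = 87.

Step 2 — fraction explained by component i = λ_i / Σ λ:
  PC1: 46/87 = 0.5287
  PC2: 23/87 = 0.2644
  PC3: 18/87 = 0.2069

Step 3 — cumulative fraction after k components = (λ_1 + ... + λ_k) / Σ λ:
  k = 1: 46/87 = 0.5287
  k = 2: (46 + 23)/87 = 69/87 = 0.7931
  k = 3: (46 + 23 + 18)/87 = 87/87 = 1

Summary (fraction, with percent):

explained: PC1 0.5287 (52.87%), PC2 0.2644 (26.44%), PC3 0.2069 (20.69%);  cumulative: 0.5287, 0.7931, 1


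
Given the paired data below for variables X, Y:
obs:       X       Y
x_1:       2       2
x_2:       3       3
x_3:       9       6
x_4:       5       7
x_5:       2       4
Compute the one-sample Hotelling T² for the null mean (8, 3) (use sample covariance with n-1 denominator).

Step 1 — sample mean vector:
  mean(X) = (2 + 3 + 9 + 5 + 2) / 5 = 21/5 = 4.2
  mean(Y) = (2 + 3 + 6 + 7 + 4) / 5 = 22/5 = 4.4
  x̄ = (4.2, 4.4),  deviation x̄ - mu_0 = (4.2, 4.4) - (8, 3) = (-3.8, 1.4).

Step 2 — sample covariance matrix, S[i,j] = (1/(n-1)) · Σ_k (x_{k,i} - mean_i) · (x_{k,j} - mean_j), divisor n-1 = 4:
  S[X,X] = ((-2.2)·(-2.2) + (-1.2)·(-1.2) + (4.8)·(4.8) + (0.8)·(0.8) + (-2.2)·(-2.2)) / 4 = 34.8/4 = 8.7
  S[X,Y] = ((-2.2)·(-2.4) + (-1.2)·(-1.4) + (4.8)·(1.6) + (0.8)·(2.6) + (-2.2)·(-0.4)) / 4 = 17.6/4 = 4.4
  S[Y,Y] = ((-2.4)·(-2.4) + (-1.4)·(-1.4) + (1.6)·(1.6) + (2.6)·(2.6) + (-0.4)·(-0.4)) / 4 = 17.2/4 = 4.3
  S = [[8.7, 4.4],
 [4.4, 4.3]].

Step 3 — invert S. det(S) = 8.7·4.3 - (4.4)² = 18.05.
  S^{-1} = (1/det) · [[d, -b], [-b, a]] = [[0.2382, -0.2438],
 [-0.2438, 0.482]].

Step 4 — quadratic form (x̄ - mu_0)^T · S^{-1} · (x̄ - mu_0):
  S^{-1} · (x̄ - mu_0) = (-1.2465, 1.6011),
  (x̄ - mu_0)^T · [...] = (-3.8)·(-1.2465) + (1.4)·(1.6011) = 6.9784.

Step 5 — scale by n: T² = 5 · 6.9784 = 34.892.

T² ≈ 34.892


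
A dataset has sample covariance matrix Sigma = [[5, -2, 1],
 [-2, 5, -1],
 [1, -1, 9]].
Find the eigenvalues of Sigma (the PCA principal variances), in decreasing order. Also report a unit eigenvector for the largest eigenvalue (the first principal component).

Step 1 — characteristic polynomial p(λ) = det(λI - Sigma) = λ³ - tr·λ² + c_1·λ - det, where tr = trace, c_1 = sum of the principal 2×2 minors, det = det(Sigma):
  tr = 5 + 5 + 9 = 19,
  c_1 = (5·5 - (-2)²) + (5·9 - (1)²) + (5·9 - (-1)²) = 21 + 44 + 44 = 109,
  det = 5·(5·9 - (-1)²) - (-2)·((-2)·9 - (-1)·(1)) + (1)·((-2)·(-1) - 5·(1)) = 5·(44) - (-2)·(-17) + (1)·(-3) = 183.
  So p(λ) = λ³ - 19λ² + 109λ - 183.
Step 2 — look for an integer root (rational root theorem: any rational root is an integer divisor of 183). Testing λ = 3:
  p(3) = 27 - 171 + 327 - 183 = 0  ✓
  Dividing out (λ - 3): p(λ) = (λ - 3)(λ² - 16λ + 61).
Step 3 — remaining eigenvalues from the quadratic λ² - 16λ + 61 = 0:
  Δ = 16² - 4·61 = 256 - 244 = 12,  λ = (16 ± √12)/2 = (16 ± 3.4641)/2 ≈ 9.7321 or 6.2679.
  Sorted: λ_1 = 9.7321,  λ_2 = 6.2679,  λ_3 = 3  (check: sum = 19 = tr ✓).

Step 4 — unit eigenvector for λ_1 ≈ 9.7321: v spans the null space of (Sigma - λ_1 I), whose rows are
  r_1 = (-4.7321, -2, 1),  r_2 = (-2, -4.7321, -1),  r_3 = (1, -1, -0.7321).
  v is orthogonal to every row, so take v ∝ r_1 × r_2 = ((-2)·(-1) - (1)·(-4.7321), (1)·(-2) - (-4.7321)·(-1), (-4.7321)·(-4.7321) - (-2)·(-2)) ≈ (6.7321, -6.7321, 18.3923).
  Let u = (6.7321, -6.7321, 18.3923).
  ||u|| = √((6.7321)² + (-6.7321)² + (18.3923)²) = √(428.9179) ≈ 20.7103,  v_1 = u/||u|| ≈ (0.3251, -0.3251, 0.8881) (||v_1|| = 1).

λ_1 = 9.7321,  λ_2 = 6.2679,  λ_3 = 3;  v_1 ≈ (0.3251, -0.3251, 0.8881)


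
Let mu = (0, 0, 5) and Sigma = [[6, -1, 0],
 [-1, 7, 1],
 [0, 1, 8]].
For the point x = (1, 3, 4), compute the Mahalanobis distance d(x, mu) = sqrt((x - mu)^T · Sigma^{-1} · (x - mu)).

Step 1 — centre the observation: (x - mu) = (1, 3, -1).

Step 2 — invert Sigma (cofactor / det for 3×3, or solve directly):
  Sigma^{-1} = [[0.1708, 0.0248, -0.0031],
 [0.0248, 0.1491, -0.0186],
 [-0.0031, -0.0186, 0.1273]].

Step 3 — form the quadratic (x - mu)^T · Sigma^{-1} · (x - mu):
  Sigma^{-1} · (x - mu) = (0.2484, 0.4907, -0.1863).
  (x - mu)^T · [Sigma^{-1} · (x - mu)] = (1)·(0.2484) + (3)·(0.4907) + (-1)·(-0.1863) = 1.9068.

Step 4 — take square root: d = √(1.9068) ≈ 1.3809.

d(x, mu) = √(1.9068) ≈ 1.3809


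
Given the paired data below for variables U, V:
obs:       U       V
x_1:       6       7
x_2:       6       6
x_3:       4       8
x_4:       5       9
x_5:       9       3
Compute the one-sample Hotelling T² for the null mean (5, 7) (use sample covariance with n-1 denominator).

Step 1 — sample mean vector:
  mean(U) = (6 + 6 + 4 + 5 + 9) / 5 = 30/5 = 6
  mean(V) = (7 + 6 + 8 + 9 + 3) / 5 = 33/5 = 6.6
  x̄ = (6, 6.6),  deviation x̄ - mu_0 = (6, 6.6) - (5, 7) = (1, -0.4).

Step 2 — sample covariance matrix, S[i,j] = (1/(n-1)) · Σ_k (x_{k,i} - mean_i) · (x_{k,j} - mean_j), divisor n-1 = 4:
  S[U,U] = ((0)·(0) + (0)·(0) + (-2)·(-2) + (-1)·(-1) + (3)·(3)) / 4 = 14/4 = 3.5
  S[U,V] = ((0)·(0.4) + (0)·(-0.6) + (-2)·(1.4) + (-1)·(2.4) + (3)·(-3.6)) / 4 = -16/4 = -4
  S[V,V] = ((0.4)·(0.4) + (-0.6)·(-0.6) + (1.4)·(1.4) + (2.4)·(2.4) + (-3.6)·(-3.6)) / 4 = 21.2/4 = 5.3
  S = [[3.5, -4],
 [-4, 5.3]].

Step 3 — invert S. det(S) = 3.5·5.3 - (-4)² = 2.55.
  S^{-1} = (1/det) · [[d, -b], [-b, a]] = [[2.0784, 1.5686],
 [1.5686, 1.3725]].

Step 4 — quadratic form (x̄ - mu_0)^T · S^{-1} · (x̄ - mu_0):
  S^{-1} · (x̄ - mu_0) = (1.451, 1.0196),
  (x̄ - mu_0)^T · [...] = (1)·(1.451) + (-0.4)·(1.0196) = 1.0431.

Step 5 — scale by n: T² = 5 · 1.0431 = 5.2157.

T² ≈ 5.2157


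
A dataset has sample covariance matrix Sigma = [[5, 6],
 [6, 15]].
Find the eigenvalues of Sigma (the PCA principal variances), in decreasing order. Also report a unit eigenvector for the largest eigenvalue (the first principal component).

Step 1 — characteristic polynomial of 2×2 Sigma:
  det(Sigma - λI) = λ² - trace · λ + det = 0.
  trace = 5 + 15 = 20, det = 5·15 - (6)² = 39.
Step 2 — discriminant:
  Δ = trace² - 4·det = 400 - 156 = 244.
Step 3 — eigenvalues:
  λ = (trace ± √Δ)/2 = (20 ± 15.6205)/2,
  λ_1 = 17.8102,  λ_2 = 2.1898.

Step 4 — unit eigenvector for λ_1: solve (Sigma - λ_1 I)v = 0. First row:
  (5 - 17.8102)·v_x + (6)·v_y = 0, i.e. (-12.8102)·v_x + (6)·v_y = 0,
  so v ∝ (b, λ_1 - a) = (6, 12.8102) = u.
  ||u|| = √((6)² + (12.8102)²) = √(200.1025) ≈ 14.1458,
  v_1 = u/||u|| ≈ (0.4242, 0.9056) (||v_1|| = 1).

λ_1 = 17.8102,  λ_2 = 2.1898;  v_1 ≈ (0.4242, 0.9056)


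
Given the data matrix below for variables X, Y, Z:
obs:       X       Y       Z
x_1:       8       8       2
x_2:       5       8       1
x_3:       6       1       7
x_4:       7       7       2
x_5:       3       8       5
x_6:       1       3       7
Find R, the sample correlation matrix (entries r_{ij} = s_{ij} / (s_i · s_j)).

Step 1 — column means:
  mean(X) = (8 + 5 + 6 + 7 + 3 + 1) / 6 = 30/6 = 5
  mean(Y) = (8 + 8 + 1 + 7 + 8 + 3) / 6 = 35/6 = 5.8333
  mean(Z) = (2 + 1 + 7 + 2 + 5 + 7) / 6 = 24/6 = 4

Step 2 — sample variances and covariances s[i,j] = (1/(n-1)) · Σ_k (x_{k,i} - mean_i) · (x_{k,j} - mean_j), with n-1 = 5:
  s[X,X] = ((3)·(3) + (0)·(0) + (1)·(1) + (2)·(2) + (-2)·(-2) + (-4)·(-4)) / 5 = 34/5 = 6.8
  s[X,Y] = ((3)·(2.1667) + (0)·(2.1667) + (1)·(-4.8333) + (2)·(1.1667) + (-2)·(2.1667) + (-4)·(-2.8333)) / 5 = 11/5 = 2.2
  s[X,Z] = ((3)·(-2) + (0)·(-3) + (1)·(3) + (2)·(-2) + (-2)·(1) + (-4)·(3)) / 5 = -21/5 = -4.2
  s[Y,Y] = ((2.1667)·(2.1667) + (2.1667)·(2.1667) + (-4.8333)·(-4.8333) + (1.1667)·(1.1667) + (2.1667)·(2.1667) + (-2.8333)·(-2.8333)) / 5 = 46.8333/5 = 9.3667
  s[Y,Z] = ((2.1667)·(-2) + (2.1667)·(-3) + (-4.8333)·(3) + (1.1667)·(-2) + (2.1667)·(1) + (-2.8333)·(3)) / 5 = -34/5 = -6.8
  s[Z,Z] = ((-2)·(-2) + (-3)·(-3) + (3)·(3) + (-2)·(-2) + (1)·(1) + (3)·(3)) / 5 = 36/5 = 7.2
  Sample standard deviations s_i = √(s[i,i]):
  s(X) = √(6.8) = 2.6077
  s(Y) = √(9.3667) = 3.0605
  s(Z) = √(7.2) = 2.6833

Step 3 — r_{ij} = s_{ij} / (s_i · s_j):
  r[X,X] = 1 (diagonal).
  r[X,Y] = 2.2 / (2.6077 · 3.0605) = 2.2 / 7.9808 = 0.2757
  r[X,Z] = -4.2 / (2.6077 · 2.6833) = -4.2 / 6.9971 = -0.6002
  r[Y,Y] = 1 (diagonal).
  r[Y,Z] = -6.8 / (3.0605 · 2.6833) = -6.8 / 8.2122 = -0.828
  r[Z,Z] = 1 (diagonal).

R is symmetric with unit diagonal. Assembling:

R = [[1, 0.2757, -0.6002],
 [0.2757, 1, -0.828],
 [-0.6002, -0.828, 1]]


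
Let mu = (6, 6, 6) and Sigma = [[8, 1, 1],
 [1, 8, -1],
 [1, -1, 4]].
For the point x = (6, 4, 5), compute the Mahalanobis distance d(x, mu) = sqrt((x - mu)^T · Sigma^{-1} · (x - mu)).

Step 1 — centre the observation: (x - mu) = (0, -2, -1).

Step 2 — invert Sigma (cofactor / det for 3×3, or solve directly):
  Sigma^{-1} = [[0.1325, -0.0214, -0.0385],
 [-0.0214, 0.1325, 0.0385],
 [-0.0385, 0.0385, 0.2692]].

Step 3 — form the quadratic (x - mu)^T · Sigma^{-1} · (x - mu):
  Sigma^{-1} · (x - mu) = (0.0812, -0.3034, -0.3462).
  (x - mu)^T · [Sigma^{-1} · (x - mu)] = (0)·(0.0812) + (-2)·(-0.3034) + (-1)·(-0.3462) = 0.953.

Step 4 — take square root: d = √(0.953) ≈ 0.9762.

d(x, mu) = √(0.953) ≈ 0.9762


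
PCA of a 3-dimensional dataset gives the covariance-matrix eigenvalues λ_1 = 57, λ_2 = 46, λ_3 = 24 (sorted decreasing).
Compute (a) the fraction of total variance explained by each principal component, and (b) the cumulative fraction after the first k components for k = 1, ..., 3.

Step 1 — total variance = trace(Sigma) = Σ λ_i = 57 + 46 + 24 = 127.

Step 2 — fraction explained by component i = λ_i / Σ λ:
  PC1: 57/127 = 0.4488
  PC2: 46/127 = 0.3622
  PC3: 24/127 = 0.189

Step 3 — cumulative fraction after k components = (λ_1 + ... + λ_k) / Σ λ:
  k = 1: 57/127 = 0.4488
  k = 2: (57 + 46)/127 = 103/127 = 0.811
  k = 3: (57 + 46 + 24)/127 = 127/127 = 1

Summary (fraction, with percent):

explained: PC1 0.4488 (44.88%), PC2 0.3622 (36.22%), PC3 0.189 (18.9%);  cumulative: 0.4488, 0.811, 1


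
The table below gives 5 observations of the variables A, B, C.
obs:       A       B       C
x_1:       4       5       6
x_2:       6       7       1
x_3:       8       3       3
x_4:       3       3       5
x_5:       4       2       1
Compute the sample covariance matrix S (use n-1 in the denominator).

Step 1 — column means:
  mean(A) = (4 + 6 + 8 + 3 + 4) / 5 = 25/5 = 5
  mean(B) = (5 + 7 + 3 + 3 + 2) / 5 = 20/5 = 4
  mean(C) = (6 + 1 + 3 + 5 + 1) / 5 = 16/5 = 3.2

Step 2 — sample covariance S[i,j] = (1/(n-1)) · Σ_k (x_{k,i} - mean_i) · (x_{k,j} - mean_j), with n-1 = 4.
  S[A,A] = ((-1)·(-1) + (1)·(1) + (3)·(3) + (-2)·(-2) + (-1)·(-1)) / 4 = 16/4 = 4
  S[A,B] = ((-1)·(1) + (1)·(3) + (3)·(-1) + (-2)·(-1) + (-1)·(-2)) / 4 = 3/4 = 0.75
  S[A,C] = ((-1)·(2.8) + (1)·(-2.2) + (3)·(-0.2) + (-2)·(1.8) + (-1)·(-2.2)) / 4 = -7/4 = -1.75
  S[B,B] = ((1)·(1) + (3)·(3) + (-1)·(-1) + (-1)·(-1) + (-2)·(-2)) / 4 = 16/4 = 4
  S[B,C] = ((1)·(2.8) + (3)·(-2.2) + (-1)·(-0.2) + (-1)·(1.8) + (-2)·(-2.2)) / 4 = -1/4 = -0.25
  S[C,C] = ((2.8)·(2.8) + (-2.2)·(-2.2) + (-0.2)·(-0.2) + (1.8)·(1.8) + (-2.2)·(-2.2)) / 4 = 20.8/4 = 5.2

S is symmetric (S[j,i] = S[i,j]). Assembling:

S = [[4, 0.75, -1.75],
 [0.75, 4, -0.25],
 [-1.75, -0.25, 5.2]]


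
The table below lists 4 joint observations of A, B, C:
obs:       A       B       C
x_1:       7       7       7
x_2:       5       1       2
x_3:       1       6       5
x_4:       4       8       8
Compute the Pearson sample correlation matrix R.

Step 1 — column means:
  mean(A) = (7 + 5 + 1 + 4) / 4 = 17/4 = 4.25
  mean(B) = (7 + 1 + 6 + 8) / 4 = 22/4 = 5.5
  mean(C) = (7 + 2 + 5 + 8) / 4 = 22/4 = 5.5

Step 2 — sample variances and covariances s[i,j] = (1/(n-1)) · Σ_k (x_{k,i} - mean_i) · (x_{k,j} - mean_j), with n-1 = 3:
  s[A,A] = ((2.75)·(2.75) + (0.75)·(0.75) + (-3.25)·(-3.25) + (-0.25)·(-0.25)) / 3 = 18.75/3 = 6.25
  s[A,B] = ((2.75)·(1.5) + (0.75)·(-4.5) + (-3.25)·(0.5) + (-0.25)·(2.5)) / 3 = -1.5/3 = -0.5
  s[A,C] = ((2.75)·(1.5) + (0.75)·(-3.5) + (-3.25)·(-0.5) + (-0.25)·(2.5)) / 3 = 2.5/3 = 0.8333
  s[B,B] = ((1.5)·(1.5) + (-4.5)·(-4.5) + (0.5)·(0.5) + (2.5)·(2.5)) / 3 = 29/3 = 9.6667
  s[B,C] = ((1.5)·(1.5) + (-4.5)·(-3.5) + (0.5)·(-0.5) + (2.5)·(2.5)) / 3 = 24/3 = 8
  s[C,C] = ((1.5)·(1.5) + (-3.5)·(-3.5) + (-0.5)·(-0.5) + (2.5)·(2.5)) / 3 = 21/3 = 7
  Sample standard deviations s_i = √(s[i,i]):
  s(A) = √(6.25) = 2.5
  s(B) = √(9.6667) = 3.1091
  s(C) = √(7) = 2.6458

Step 3 — r_{ij} = s_{ij} / (s_i · s_j):
  r[A,A] = 1 (diagonal).
  r[A,B] = -0.5 / (2.5 · 3.1091) = -0.5 / 7.7728 = -0.0643
  r[A,C] = 0.8333 / (2.5 · 2.6458) = 0.8333 / 6.6144 = 0.126
  r[B,B] = 1 (diagonal).
  r[B,C] = 8 / (3.1091 · 2.6458) = 8 / 8.226 = 0.9725
  r[C,C] = 1 (diagonal).

R is symmetric with unit diagonal. Assembling:

R = [[1, -0.0643, 0.126],
 [-0.0643, 1, 0.9725],
 [0.126, 0.9725, 1]]


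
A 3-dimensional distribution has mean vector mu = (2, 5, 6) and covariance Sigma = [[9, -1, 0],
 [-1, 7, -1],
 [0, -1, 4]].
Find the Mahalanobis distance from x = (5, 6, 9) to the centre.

Step 1 — centre the observation: (x - mu) = (3, 1, 3).

Step 2 — invert Sigma (cofactor / det for 3×3, or solve directly):
  Sigma^{-1} = [[0.113, 0.0167, 0.0042],
 [0.0167, 0.1506, 0.0377],
 [0.0042, 0.0377, 0.2594]].

Step 3 — form the quadratic (x - mu)^T · Sigma^{-1} · (x - mu):
  Sigma^{-1} · (x - mu) = (0.3682, 0.3138, 0.8285).
  (x - mu)^T · [Sigma^{-1} · (x - mu)] = (3)·(0.3682) + (1)·(0.3138) + (3)·(0.8285) = 3.9038.

Step 4 — take square root: d = √(3.9038) ≈ 1.9758.

d(x, mu) = √(3.9038) ≈ 1.9758


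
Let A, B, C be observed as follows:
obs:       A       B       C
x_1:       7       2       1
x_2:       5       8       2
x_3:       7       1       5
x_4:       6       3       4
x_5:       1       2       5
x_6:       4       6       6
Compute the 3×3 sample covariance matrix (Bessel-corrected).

Step 1 — column means:
  mean(A) = (7 + 5 + 7 + 6 + 1 + 4) / 6 = 30/6 = 5
  mean(B) = (2 + 8 + 1 + 3 + 2 + 6) / 6 = 22/6 = 3.6667
  mean(C) = (1 + 2 + 5 + 4 + 5 + 6) / 6 = 23/6 = 3.8333

Step 2 — sample covariance S[i,j] = (1/(n-1)) · Σ_k (x_{k,i} - mean_i) · (x_{k,j} - mean_j), with n-1 = 5.
  S[A,A] = ((2)·(2) + (0)·(0) + (2)·(2) + (1)·(1) + (-4)·(-4) + (-1)·(-1)) / 5 = 26/5 = 5.2
  S[A,B] = ((2)·(-1.6667) + (0)·(4.3333) + (2)·(-2.6667) + (1)·(-0.6667) + (-4)·(-1.6667) + (-1)·(2.3333)) / 5 = -5/5 = -1
  S[A,C] = ((2)·(-2.8333) + (0)·(-1.8333) + (2)·(1.1667) + (1)·(0.1667) + (-4)·(1.1667) + (-1)·(2.1667)) / 5 = -10/5 = -2
  S[B,B] = ((-1.6667)·(-1.6667) + (4.3333)·(4.3333) + (-2.6667)·(-2.6667) + (-0.6667)·(-0.6667) + (-1.6667)·(-1.6667) + (2.3333)·(2.3333)) / 5 = 37.3333/5 = 7.4667
  S[B,C] = ((-1.6667)·(-2.8333) + (4.3333)·(-1.8333) + (-2.6667)·(1.1667) + (-0.6667)·(0.1667) + (-1.6667)·(1.1667) + (2.3333)·(2.1667)) / 5 = -3.3333/5 = -0.6667
  S[C,C] = ((-2.8333)·(-2.8333) + (-1.8333)·(-1.8333) + (1.1667)·(1.1667) + (0.1667)·(0.1667) + (1.1667)·(1.1667) + (2.1667)·(2.1667)) / 5 = 18.8333/5 = 3.7667

S is symmetric (S[j,i] = S[i,j]). Assembling:

S = [[5.2, -1, -2],
 [-1, 7.4667, -0.6667],
 [-2, -0.6667, 3.7667]]


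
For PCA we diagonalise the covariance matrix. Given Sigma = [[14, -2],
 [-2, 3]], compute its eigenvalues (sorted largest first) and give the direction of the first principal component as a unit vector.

Step 1 — characteristic polynomial of 2×2 Sigma:
  det(Sigma - λI) = λ² - trace · λ + det = 0.
  trace = 14 + 3 = 17, det = 14·3 - (-2)² = 38.
Step 2 — discriminant:
  Δ = trace² - 4·det = 289 - 152 = 137.
Step 3 — eigenvalues:
  λ = (trace ± √Δ)/2 = (17 ± 11.7047)/2,
  λ_1 = 14.3523,  λ_2 = 2.6477.

Step 4 — unit eigenvector for λ_1: solve (Sigma - λ_1 I)v = 0. First row:
  (14 - 14.3523)·v_x + (-2)·v_y = 0, i.e. (-0.3523)·v_x + (-2)·v_y = 0,
  so v ∝ (b, λ_1 - a) = (-2, 0.3523); multiply by -1 so the first entry is positive: u = (2, -0.3523).
  ||u|| = √((2)² + (-0.3523)²) = √(4.1242) ≈ 2.0308,
  v_1 = u/||u|| ≈ (0.9848, -0.1735) (||v_1|| = 1).

λ_1 = 14.3523,  λ_2 = 2.6477;  v_1 ≈ (0.9848, -0.1735)


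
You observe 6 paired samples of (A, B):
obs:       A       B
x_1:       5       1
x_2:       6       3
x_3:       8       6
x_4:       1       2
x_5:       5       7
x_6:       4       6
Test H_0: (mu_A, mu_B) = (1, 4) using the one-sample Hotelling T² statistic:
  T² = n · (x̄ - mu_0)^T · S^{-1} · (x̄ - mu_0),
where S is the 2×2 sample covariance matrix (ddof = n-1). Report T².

Step 1 — sample mean vector:
  mean(A) = (5 + 6 + 8 + 1 + 5 + 4) / 6 = 29/6 = 4.8333
  mean(B) = (1 + 3 + 6 + 2 + 7 + 6) / 6 = 25/6 = 4.1667
  x̄ = (4.8333, 4.1667),  deviation x̄ - mu_0 = (4.8333, 4.1667) - (1, 4) = (3.8333, 0.1667).

Step 2 — sample covariance matrix, S[i,j] = (1/(n-1)) · Σ_k (x_{k,i} - mean_i) · (x_{k,j} - mean_j), divisor n-1 = 5:
  S[A,A] = ((0.1667)·(0.1667) + (1.1667)·(1.1667) + (3.1667)·(3.1667) + (-3.8333)·(-3.8333) + (0.1667)·(0.1667) + (-0.8333)·(-0.8333)) / 5 = 26.8333/5 = 5.3667
  S[A,B] = ((0.1667)·(-3.1667) + (1.1667)·(-1.1667) + (3.1667)·(1.8333) + (-3.8333)·(-2.1667) + (0.1667)·(2.8333) + (-0.8333)·(1.8333)) / 5 = 11.1667/5 = 2.2333
  S[B,B] = ((-3.1667)·(-3.1667) + (-1.1667)·(-1.1667) + (1.8333)·(1.8333) + (-2.1667)·(-2.1667) + (2.8333)·(2.8333) + (1.8333)·(1.8333)) / 5 = 30.8333/5 = 6.1667
  S = [[5.3667, 2.2333],
 [2.2333, 6.1667]].

Step 3 — invert S. det(S) = 5.3667·6.1667 - (2.2333)² = 28.1067.
  S^{-1} = (1/det) · [[d, -b], [-b, a]] = [[0.2194, -0.0795],
 [-0.0795, 0.1909]].

Step 4 — quadratic form (x̄ - mu_0)^T · S^{-1} · (x̄ - mu_0):
  S^{-1} · (x̄ - mu_0) = (0.8278, -0.2728),
  (x̄ - mu_0)^T · [...] = (3.8333)·(0.8278) + (0.1667)·(-0.2728) = 3.1278.

Step 5 — scale by n: T² = 6 · 3.1278 = 18.7666.

T² ≈ 18.7666


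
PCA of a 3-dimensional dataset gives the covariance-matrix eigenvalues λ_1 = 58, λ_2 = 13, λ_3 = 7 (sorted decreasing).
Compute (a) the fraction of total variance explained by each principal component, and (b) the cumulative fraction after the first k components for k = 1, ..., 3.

Step 1 — total variance = trace(Sigma) = Σ λ_i = 58 + 13 + 7 = 78.

Step 2 — fraction explained by component i = λ_i / Σ λ:
  PC1: 58/78 = 0.7436
  PC2: 13/78 = 0.1667
  PC3: 7/78 = 0.0897

Step 3 — cumulative fraction after k components = (λ_1 + ... + λ_k) / Σ λ:
  k = 1: 58/78 = 0.7436
  k = 2: (58 + 13)/78 = 71/78 = 0.9103
  k = 3: (58 + 13 + 7)/78 = 78/78 = 1

Summary (fraction, with percent):

explained: PC1 0.7436 (74.36%), PC2 0.1667 (16.67%), PC3 0.0897 (8.97%);  cumulative: 0.7436, 0.9103, 1


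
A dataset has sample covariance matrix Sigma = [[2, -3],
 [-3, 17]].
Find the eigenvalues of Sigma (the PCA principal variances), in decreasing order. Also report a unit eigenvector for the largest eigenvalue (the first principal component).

Step 1 — characteristic polynomial of 2×2 Sigma:
  det(Sigma - λI) = λ² - trace · λ + det = 0.
  trace = 2 + 17 = 19, det = 2·17 - (-3)² = 25.
Step 2 — discriminant:
  Δ = trace² - 4·det = 361 - 100 = 261.
Step 3 — eigenvalues:
  λ = (trace ± √Δ)/2 = (19 ± 16.1555)/2,
  λ_1 = 17.5777,  λ_2 = 1.4223.

Step 4 — unit eigenvector for λ_1: solve (Sigma - λ_1 I)v = 0. First row:
  (2 - 17.5777)·v_x + (-3)·v_y = 0, i.e. (-15.5777)·v_x + (-3)·v_y = 0,
  so v ∝ (b, λ_1 - a) = (-3, 15.5777); multiply by -1 so the first entry is positive: u = (3, -15.5777).
  ||u|| = √((3)² + (-15.5777)²) = √(251.6662) ≈ 15.864,
  v_1 = u/||u|| ≈ (0.1891, -0.982) (||v_1|| = 1).

λ_1 = 17.5777,  λ_2 = 1.4223;  v_1 ≈ (0.1891, -0.982)


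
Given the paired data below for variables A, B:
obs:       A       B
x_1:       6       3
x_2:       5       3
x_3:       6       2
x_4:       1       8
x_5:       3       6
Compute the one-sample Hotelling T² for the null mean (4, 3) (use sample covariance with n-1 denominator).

Step 1 — sample mean vector:
  mean(A) = (6 + 5 + 6 + 1 + 3) / 5 = 21/5 = 4.2
  mean(B) = (3 + 3 + 2 + 8 + 6) / 5 = 22/5 = 4.4
  x̄ = (4.2, 4.4),  deviation x̄ - mu_0 = (4.2, 4.4) - (4, 3) = (0.2, 1.4).

Step 2 — sample covariance matrix, S[i,j] = (1/(n-1)) · Σ_k (x_{k,i} - mean_i) · (x_{k,j} - mean_j), divisor n-1 = 4:
  S[A,A] = ((1.8)·(1.8) + (0.8)·(0.8) + (1.8)·(1.8) + (-3.2)·(-3.2) + (-1.2)·(-1.2)) / 4 = 18.8/4 = 4.7
  S[A,B] = ((1.8)·(-1.4) + (0.8)·(-1.4) + (1.8)·(-2.4) + (-3.2)·(3.6) + (-1.2)·(1.6)) / 4 = -21.4/4 = -5.35
  S[B,B] = ((-1.4)·(-1.4) + (-1.4)·(-1.4) + (-2.4)·(-2.4) + (3.6)·(3.6) + (1.6)·(1.6)) / 4 = 25.2/4 = 6.3
  S = [[4.7, -5.35],
 [-5.35, 6.3]].

Step 3 — invert S. det(S) = 4.7·6.3 - (-5.35)² = 0.9875.
  S^{-1} = (1/det) · [[d, -b], [-b, a]] = [[6.3797, 5.4177],
 [5.4177, 4.7595]].

Step 4 — quadratic form (x̄ - mu_0)^T · S^{-1} · (x̄ - mu_0):
  S^{-1} · (x̄ - mu_0) = (8.8608, 7.7468),
  (x̄ - mu_0)^T · [...] = (0.2)·(8.8608) + (1.4)·(7.7468) = 12.6177.

Step 5 — scale by n: T² = 5 · 12.6177 = 63.0886.

T² ≈ 63.0886


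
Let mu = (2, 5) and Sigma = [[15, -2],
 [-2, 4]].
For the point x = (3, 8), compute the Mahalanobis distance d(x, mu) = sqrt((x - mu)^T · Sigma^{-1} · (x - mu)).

Step 1 — centre the observation: (x - mu) = (1, 3).

Step 2 — invert Sigma. det(Sigma) = 15·4 - (-2)² = 56.
  Sigma^{-1} = (1/det) · [[d, -b], [-b, a]] = [[0.0714, 0.0357],
 [0.0357, 0.2679]].

Step 3 — form the quadratic (x - mu)^T · Sigma^{-1} · (x - mu):
  Sigma^{-1} · (x - mu) = (0.1786, 0.8393).
  (x - mu)^T · [Sigma^{-1} · (x - mu)] = (1)·(0.1786) + (3)·(0.8393) = 2.6964.

Step 4 — take square root: d = √(2.6964) ≈ 1.6421.

d(x, mu) = √(2.6964) ≈ 1.6421


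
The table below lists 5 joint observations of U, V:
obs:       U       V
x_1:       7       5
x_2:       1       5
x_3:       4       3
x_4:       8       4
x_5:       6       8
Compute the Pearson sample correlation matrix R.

Step 1 — column means:
  mean(U) = (7 + 1 + 4 + 8 + 6) / 5 = 26/5 = 5.2
  mean(V) = (5 + 5 + 3 + 4 + 8) / 5 = 25/5 = 5

Step 2 — sample variances and covariances s[i,j] = (1/(n-1)) · Σ_k (x_{k,i} - mean_i) · (x_{k,j} - mean_j), with n-1 = 4:
  s[U,U] = ((1.8)·(1.8) + (-4.2)·(-4.2) + (-1.2)·(-1.2) + (2.8)·(2.8) + (0.8)·(0.8)) / 4 = 30.8/4 = 7.7
  s[U,V] = ((1.8)·(0) + (-4.2)·(0) + (-1.2)·(-2) + (2.8)·(-1) + (0.8)·(3)) / 4 = 2/4 = 0.5
  s[V,V] = ((0)·(0) + (0)·(0) + (-2)·(-2) + (-1)·(-1) + (3)·(3)) / 4 = 14/4 = 3.5
  Sample standard deviations s_i = √(s[i,i]):
  s(U) = √(7.7) = 2.7749
  s(V) = √(3.5) = 1.8708

Step 3 — r_{ij} = s_{ij} / (s_i · s_j):
  r[U,U] = 1 (diagonal).
  r[U,V] = 0.5 / (2.7749 · 1.8708) = 0.5 / 5.1913 = 0.0963
  r[V,V] = 1 (diagonal).

R is symmetric with unit diagonal. Assembling:

R = [[1, 0.0963],
 [0.0963, 1]]


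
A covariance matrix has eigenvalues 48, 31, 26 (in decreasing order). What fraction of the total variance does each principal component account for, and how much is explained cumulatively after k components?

Step 1 — total variance = trace(Sigma) = Σ λ_i = 48 + 31 + 26 = 105.

Step 2 — fraction explained by component i = λ_i / Σ λ:
  PC1: 48/105 = 0.4571
  PC2: 31/105 = 0.2952
  PC3: 26/105 = 0.2476

Step 3 — cumulative fraction after k components = (λ_1 + ... + λ_k) / Σ λ:
  k = 1: 48/105 = 0.4571
  k = 2: (48 + 31)/105 = 79/105 = 0.7524
  k = 3: (48 + 31 + 26)/105 = 105/105 = 1

Summary (fraction, with percent):

explained: PC1 0.4571 (45.71%), PC2 0.2952 (29.52%), PC3 0.2476 (24.76%);  cumulative: 0.4571, 0.7524, 1


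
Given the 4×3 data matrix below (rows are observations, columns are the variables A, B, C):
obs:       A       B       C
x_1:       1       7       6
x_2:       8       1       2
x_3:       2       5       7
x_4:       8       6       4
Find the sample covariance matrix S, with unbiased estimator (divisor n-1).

Step 1 — column means:
  mean(A) = (1 + 8 + 2 + 8) / 4 = 19/4 = 4.75
  mean(B) = (7 + 1 + 5 + 6) / 4 = 19/4 = 4.75
  mean(C) = (6 + 2 + 7 + 4) / 4 = 19/4 = 4.75

Step 2 — sample covariance S[i,j] = (1/(n-1)) · Σ_k (x_{k,i} - mean_i) · (x_{k,j} - mean_j), with n-1 = 3.
  S[A,A] = ((-3.75)·(-3.75) + (3.25)·(3.25) + (-2.75)·(-2.75) + (3.25)·(3.25)) / 3 = 42.75/3 = 14.25
  S[A,B] = ((-3.75)·(2.25) + (3.25)·(-3.75) + (-2.75)·(0.25) + (3.25)·(1.25)) / 3 = -17.25/3 = -5.75
  S[A,C] = ((-3.75)·(1.25) + (3.25)·(-2.75) + (-2.75)·(2.25) + (3.25)·(-0.75)) / 3 = -22.25/3 = -7.4167
  S[B,B] = ((2.25)·(2.25) + (-3.75)·(-3.75) + (0.25)·(0.25) + (1.25)·(1.25)) / 3 = 20.75/3 = 6.9167
  S[B,C] = ((2.25)·(1.25) + (-3.75)·(-2.75) + (0.25)·(2.25) + (1.25)·(-0.75)) / 3 = 12.75/3 = 4.25
  S[C,C] = ((1.25)·(1.25) + (-2.75)·(-2.75) + (2.25)·(2.25) + (-0.75)·(-0.75)) / 3 = 14.75/3 = 4.9167

S is symmetric (S[j,i] = S[i,j]). Assembling:

S = [[14.25, -5.75, -7.4167],
 [-5.75, 6.9167, 4.25],
 [-7.4167, 4.25, 4.9167]]


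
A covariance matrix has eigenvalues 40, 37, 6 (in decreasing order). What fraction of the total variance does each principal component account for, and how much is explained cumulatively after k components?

Step 1 — total variance = trace(Sigma) = Σ λ_i = 40 + 37 + 6 = 83.

Step 2 — fraction explained by component i = λ_i / Σ λ:
  PC1: 40/83 = 0.4819
  PC2: 37/83 = 0.4458
  PC3: 6/83 = 0.0723

Step 3 — cumulative fraction after k components = (λ_1 + ... + λ_k) / Σ λ:
  k = 1: 40/83 = 0.4819
  k = 2: (40 + 37)/83 = 77/83 = 0.9277
  k = 3: (40 + 37 + 6)/83 = 83/83 = 1

Summary (fraction, with percent):

explained: PC1 0.4819 (48.19%), PC2 0.4458 (44.58%), PC3 0.0723 (7.23%);  cumulative: 0.4819, 0.9277, 1


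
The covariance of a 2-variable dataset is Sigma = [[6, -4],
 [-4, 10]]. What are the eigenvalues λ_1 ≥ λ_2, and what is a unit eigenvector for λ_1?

Step 1 — characteristic polynomial of 2×2 Sigma:
  det(Sigma - λI) = λ² - trace · λ + det = 0.
  trace = 6 + 10 = 16, det = 6·10 - (-4)² = 44.
Step 2 — discriminant:
  Δ = trace² - 4·det = 256 - 176 = 80.
Step 3 — eigenvalues:
  λ = (trace ± √Δ)/2 = (16 ± 8.9443)/2,
  λ_1 = 12.4721,  λ_2 = 3.5279.

Step 4 — unit eigenvector for λ_1: solve (Sigma - λ_1 I)v = 0. First row:
  (6 - 12.4721)·v_x + (-4)·v_y = 0, i.e. (-6.4721)·v_x + (-4)·v_y = 0,
  so v ∝ (b, λ_1 - a) = (-4, 6.4721); multiply by -1 so the first entry is positive: u = (4, -6.4721).
  ||u|| = √((4)² + (-6.4721)²) = √(57.8885) ≈ 7.6085,
  v_1 = u/||u|| ≈ (0.5257, -0.8507) (||v_1|| = 1).

λ_1 = 12.4721,  λ_2 = 3.5279;  v_1 ≈ (0.5257, -0.8507)


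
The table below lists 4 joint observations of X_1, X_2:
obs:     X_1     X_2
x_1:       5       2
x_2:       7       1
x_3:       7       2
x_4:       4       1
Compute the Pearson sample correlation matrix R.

Step 1 — column means:
  mean(X_1) = (5 + 7 + 7 + 4) / 4 = 23/4 = 5.75
  mean(X_2) = (2 + 1 + 2 + 1) / 4 = 6/4 = 1.5

Step 2 — sample variances and covariances s[i,j] = (1/(n-1)) · Σ_k (x_{k,i} - mean_i) · (x_{k,j} - mean_j), with n-1 = 3:
  s[X_1,X_1] = ((-0.75)·(-0.75) + (1.25)·(1.25) + (1.25)·(1.25) + (-1.75)·(-1.75)) / 3 = 6.75/3 = 2.25
  s[X_1,X_2] = ((-0.75)·(0.5) + (1.25)·(-0.5) + (1.25)·(0.5) + (-1.75)·(-0.5)) / 3 = 0.5/3 = 0.1667
  s[X_2,X_2] = ((0.5)·(0.5) + (-0.5)·(-0.5) + (0.5)·(0.5) + (-0.5)·(-0.5)) / 3 = 1/3 = 0.3333
  Sample standard deviations s_i = √(s[i,i]):
  s(X_1) = √(2.25) = 1.5
  s(X_2) = √(0.3333) = 0.5774

Step 3 — r_{ij} = s_{ij} / (s_i · s_j):
  r[X_1,X_1] = 1 (diagonal).
  r[X_1,X_2] = 0.1667 / (1.5 · 0.5774) = 0.1667 / 0.866 = 0.1925
  r[X_2,X_2] = 1 (diagonal).

R is symmetric with unit diagonal. Assembling:

R = [[1, 0.1925],
 [0.1925, 1]]


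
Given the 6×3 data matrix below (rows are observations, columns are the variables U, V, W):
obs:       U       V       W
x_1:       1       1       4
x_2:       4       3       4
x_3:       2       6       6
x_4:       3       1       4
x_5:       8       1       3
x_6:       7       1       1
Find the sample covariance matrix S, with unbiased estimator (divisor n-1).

Step 1 — column means:
  mean(U) = (1 + 4 + 2 + 3 + 8 + 7) / 6 = 25/6 = 4.1667
  mean(V) = (1 + 3 + 6 + 1 + 1 + 1) / 6 = 13/6 = 2.1667
  mean(W) = (4 + 4 + 6 + 4 + 3 + 1) / 6 = 22/6 = 3.6667

Step 2 — sample covariance S[i,j] = (1/(n-1)) · Σ_k (x_{k,i} - mean_i) · (x_{k,j} - mean_j), with n-1 = 5.
  S[U,U] = ((-3.1667)·(-3.1667) + (-0.1667)·(-0.1667) + (-2.1667)·(-2.1667) + (-1.1667)·(-1.1667) + (3.8333)·(3.8333) + (2.8333)·(2.8333)) / 5 = 38.8333/5 = 7.7667
  S[U,V] = ((-3.1667)·(-1.1667) + (-0.1667)·(0.8333) + (-2.1667)·(3.8333) + (-1.1667)·(-1.1667) + (3.8333)·(-1.1667) + (2.8333)·(-1.1667)) / 5 = -11.1667/5 = -2.2333
  S[U,W] = ((-3.1667)·(0.3333) + (-0.1667)·(0.3333) + (-2.1667)·(2.3333) + (-1.1667)·(0.3333) + (3.8333)·(-0.6667) + (2.8333)·(-2.6667)) / 5 = -16.6667/5 = -3.3333
  S[V,V] = ((-1.1667)·(-1.1667) + (0.8333)·(0.8333) + (3.8333)·(3.8333) + (-1.1667)·(-1.1667) + (-1.1667)·(-1.1667) + (-1.1667)·(-1.1667)) / 5 = 20.8333/5 = 4.1667
  S[V,W] = ((-1.1667)·(0.3333) + (0.8333)·(0.3333) + (3.8333)·(2.3333) + (-1.1667)·(0.3333) + (-1.1667)·(-0.6667) + (-1.1667)·(-2.6667)) / 5 = 12.3333/5 = 2.4667
  S[W,W] = ((0.3333)·(0.3333) + (0.3333)·(0.3333) + (2.3333)·(2.3333) + (0.3333)·(0.3333) + (-0.6667)·(-0.6667) + (-2.6667)·(-2.6667)) / 5 = 13.3333/5 = 2.6667

S is symmetric (S[j,i] = S[i,j]). Assembling:

S = [[7.7667, -2.2333, -3.3333],
 [-2.2333, 4.1667, 2.4667],
 [-3.3333, 2.4667, 2.6667]]


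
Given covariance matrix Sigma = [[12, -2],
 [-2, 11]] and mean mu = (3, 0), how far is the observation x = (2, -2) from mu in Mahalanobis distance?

Step 1 — centre the observation: (x - mu) = (-1, -2).

Step 2 — invert Sigma. det(Sigma) = 12·11 - (-2)² = 128.
  Sigma^{-1} = (1/det) · [[d, -b], [-b, a]] = [[0.0859, 0.0156],
 [0.0156, 0.0938]].

Step 3 — form the quadratic (x - mu)^T · Sigma^{-1} · (x - mu):
  Sigma^{-1} · (x - mu) = (-0.1172, -0.2031).
  (x - mu)^T · [Sigma^{-1} · (x - mu)] = (-1)·(-0.1172) + (-2)·(-0.2031) = 0.5234.

Step 4 — take square root: d = √(0.5234) ≈ 0.7235.

d(x, mu) = √(0.5234) ≈ 0.7235


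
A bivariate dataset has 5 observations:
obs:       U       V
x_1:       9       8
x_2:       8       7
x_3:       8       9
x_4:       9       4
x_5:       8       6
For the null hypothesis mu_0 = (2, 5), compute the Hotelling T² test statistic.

Step 1 — sample mean vector:
  mean(U) = (9 + 8 + 8 + 9 + 8) / 5 = 42/5 = 8.4
  mean(V) = (8 + 7 + 9 + 4 + 6) / 5 = 34/5 = 6.8
  x̄ = (8.4, 6.8),  deviation x̄ - mu_0 = (8.4, 6.8) - (2, 5) = (6.4, 1.8).

Step 2 — sample covariance matrix, S[i,j] = (1/(n-1)) · Σ_k (x_{k,i} - mean_i) · (x_{k,j} - mean_j), divisor n-1 = 4:
  S[U,U] = ((0.6)·(0.6) + (-0.4)·(-0.4) + (-0.4)·(-0.4) + (0.6)·(0.6) + (-0.4)·(-0.4)) / 4 = 1.2/4 = 0.3
  S[U,V] = ((0.6)·(1.2) + (-0.4)·(0.2) + (-0.4)·(2.2) + (0.6)·(-2.8) + (-0.4)·(-0.8)) / 4 = -1.6/4 = -0.4
  S[V,V] = ((1.2)·(1.2) + (0.2)·(0.2) + (2.2)·(2.2) + (-2.8)·(-2.8) + (-0.8)·(-0.8)) / 4 = 14.8/4 = 3.7
  S = [[0.3, -0.4],
 [-0.4, 3.7]].

Step 3 — invert S. det(S) = 0.3·3.7 - (-0.4)² = 0.95.
  S^{-1} = (1/det) · [[d, -b], [-b, a]] = [[3.8947, 0.4211],
 [0.4211, 0.3158]].

Step 4 — quadratic form (x̄ - mu_0)^T · S^{-1} · (x̄ - mu_0):
  S^{-1} · (x̄ - mu_0) = (25.6842, 3.2632),
  (x̄ - mu_0)^T · [...] = (6.4)·(25.6842) + (1.8)·(3.2632) = 170.2526.

Step 5 — scale by n: T² = 5 · 170.2526 = 851.2632.

T² ≈ 851.2632


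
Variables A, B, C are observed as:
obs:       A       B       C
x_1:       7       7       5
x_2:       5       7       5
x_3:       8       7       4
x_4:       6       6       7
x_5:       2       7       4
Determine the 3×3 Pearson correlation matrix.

Step 1 — column means:
  mean(A) = (7 + 5 + 8 + 6 + 2) / 5 = 28/5 = 5.6
  mean(B) = (7 + 7 + 7 + 6 + 7) / 5 = 34/5 = 6.8
  mean(C) = (5 + 5 + 4 + 7 + 4) / 5 = 25/5 = 5

Step 2 — sample variances and covariances s[i,j] = (1/(n-1)) · Σ_k (x_{k,i} - mean_i) · (x_{k,j} - mean_j), with n-1 = 4:
  s[A,A] = ((1.4)·(1.4) + (-0.6)·(-0.6) + (2.4)·(2.4) + (0.4)·(0.4) + (-3.6)·(-3.6)) / 4 = 21.2/4 = 5.3
  s[A,B] = ((1.4)·(0.2) + (-0.6)·(0.2) + (2.4)·(0.2) + (0.4)·(-0.8) + (-3.6)·(0.2)) / 4 = -0.4/4 = -0.1
  s[A,C] = ((1.4)·(0) + (-0.6)·(0) + (2.4)·(-1) + (0.4)·(2) + (-3.6)·(-1)) / 4 = 2/4 = 0.5
  s[B,B] = ((0.2)·(0.2) + (0.2)·(0.2) + (0.2)·(0.2) + (-0.8)·(-0.8) + (0.2)·(0.2)) / 4 = 0.8/4 = 0.2
  s[B,C] = ((0.2)·(0) + (0.2)·(0) + (0.2)·(-1) + (-0.8)·(2) + (0.2)·(-1)) / 4 = -2/4 = -0.5
  s[C,C] = ((0)·(0) + (0)·(0) + (-1)·(-1) + (2)·(2) + (-1)·(-1)) / 4 = 6/4 = 1.5
  Sample standard deviations s_i = √(s[i,i]):
  s(A) = √(5.3) = 2.3022
  s(B) = √(0.2) = 0.4472
  s(C) = √(1.5) = 1.2247

Step 3 — r_{ij} = s_{ij} / (s_i · s_j):
  r[A,A] = 1 (diagonal).
  r[A,B] = -0.1 / (2.3022 · 0.4472) = -0.1 / 1.0296 = -0.0971
  r[A,C] = 0.5 / (2.3022 · 1.2247) = 0.5 / 2.8196 = 0.1773
  r[B,B] = 1 (diagonal).
  r[B,C] = -0.5 / (0.4472 · 1.2247) = -0.5 / 0.5477 = -0.9129
  r[C,C] = 1 (diagonal).

R is symmetric with unit diagonal. Assembling:

R = [[1, -0.0971, 0.1773],
 [-0.0971, 1, -0.9129],
 [0.1773, -0.9129, 1]]
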